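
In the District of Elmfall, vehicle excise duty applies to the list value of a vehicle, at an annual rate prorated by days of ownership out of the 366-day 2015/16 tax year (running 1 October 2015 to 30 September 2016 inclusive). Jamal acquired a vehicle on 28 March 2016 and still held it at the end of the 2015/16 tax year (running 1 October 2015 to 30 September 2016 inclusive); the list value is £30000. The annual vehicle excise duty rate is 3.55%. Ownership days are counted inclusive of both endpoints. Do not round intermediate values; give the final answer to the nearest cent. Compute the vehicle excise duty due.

Days held (28 March – 30 September 2016): 187 out of 366
Tax = £30000 × 3.55% × 187/366 = £544.1393

£544.14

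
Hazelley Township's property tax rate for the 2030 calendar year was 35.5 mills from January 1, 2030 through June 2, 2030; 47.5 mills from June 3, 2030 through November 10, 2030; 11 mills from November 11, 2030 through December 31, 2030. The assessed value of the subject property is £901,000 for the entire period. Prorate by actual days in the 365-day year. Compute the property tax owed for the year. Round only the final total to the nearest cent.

£33,670.25

January 1 – June 2, 2030: 153 days at 35.5 mills → £901,000 × 3.55% × 153/365 = £13,407.6205
June 3 – November 10, 2030: 161 days at 47.5 mills → £901,000 × 4.75% × 161/365 = £18,877.8014
November 11 – December 31, 2030: 51 days at 11 mills → £901,000 × 1.1% × 51/365 = £1,384.8247
Total = £33,670.2466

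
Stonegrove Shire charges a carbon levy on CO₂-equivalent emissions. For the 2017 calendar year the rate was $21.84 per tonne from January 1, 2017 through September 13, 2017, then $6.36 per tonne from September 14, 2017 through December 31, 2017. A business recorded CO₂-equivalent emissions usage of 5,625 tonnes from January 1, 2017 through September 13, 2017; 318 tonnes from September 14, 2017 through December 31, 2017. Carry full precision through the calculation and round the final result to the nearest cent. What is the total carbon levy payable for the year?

January 1 – September 13, 2017: 5,625 tonnes at $21.84/tonne → $122,850.00
September 14 – December 31, 2017: 318 tonnes at $6.36/tonne → $2,022.48

$124,872.48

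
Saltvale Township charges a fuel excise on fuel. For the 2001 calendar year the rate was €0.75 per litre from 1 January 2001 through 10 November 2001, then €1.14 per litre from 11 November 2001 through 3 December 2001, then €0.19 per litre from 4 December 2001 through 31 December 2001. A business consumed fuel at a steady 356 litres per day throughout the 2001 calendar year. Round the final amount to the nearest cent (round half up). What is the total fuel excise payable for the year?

1 January – 10 November 2001: 314 days × 356 litres/day = 111,784 litres at €0.75/litre → €83,838.00
11 November – 3 December 2001: 23 days × 356 litres/day = 8,188 litres at €1.14/litre → €9,334.32
4 December – 31 December 2001: 28 days × 356 litres/day = 9,968 litres at €0.19/litre → €1,893.92

€95,066.24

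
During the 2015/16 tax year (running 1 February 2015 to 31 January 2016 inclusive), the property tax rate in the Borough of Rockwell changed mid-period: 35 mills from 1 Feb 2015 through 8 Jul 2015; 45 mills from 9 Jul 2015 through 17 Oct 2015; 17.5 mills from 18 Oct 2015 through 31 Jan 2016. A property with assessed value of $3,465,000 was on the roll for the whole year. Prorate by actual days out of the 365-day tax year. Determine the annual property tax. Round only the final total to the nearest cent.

1 Feb – 8 Jul 2015: 158 days at 35 mills → $3,465,000 × 3.5% × 158/365 = $52,497.1233
9 Jul – 17 Oct 2015: 101 days at 45 mills → $3,465,000 × 4.5% × 101/365 = $43,146.3699
18 Oct 2015 – 31 Jan 2016: 106 days at 17.5 mills → $3,465,000 × 1.75% × 106/365 = $17,609.7945
Total = $113,253.2877

$113,253.29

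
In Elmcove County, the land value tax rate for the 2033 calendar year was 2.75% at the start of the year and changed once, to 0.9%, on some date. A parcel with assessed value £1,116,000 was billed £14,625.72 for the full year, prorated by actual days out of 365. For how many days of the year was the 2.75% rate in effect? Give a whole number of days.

Let d = days at the first rate; then 365 − d days at the second rate.
£1,116,000 × [2.75%·d + 0.9%·(365−d)] / 365 = £14,625.72
Solving gives d = 81, so the new rate took effect on 23 March 2033.

81 days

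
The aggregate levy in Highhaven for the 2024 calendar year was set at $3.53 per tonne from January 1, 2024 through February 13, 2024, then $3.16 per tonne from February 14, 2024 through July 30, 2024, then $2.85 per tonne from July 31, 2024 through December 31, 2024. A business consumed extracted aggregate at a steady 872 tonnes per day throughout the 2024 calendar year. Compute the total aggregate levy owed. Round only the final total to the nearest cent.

$981087.20

January 1 – February 13, 2024: 44 days × 872 tonnes/day = 38,368 tonnes at $3.53/tonne → $135439.04
February 14 – July 30, 2024: 168 days × 872 tonnes/day = 146,496 tonnes at $3.16/tonne → $462927.36
July 31 – December 31, 2024: 154 days × 872 tonnes/day = 134,288 tonnes at $2.85/tonne → $382720.80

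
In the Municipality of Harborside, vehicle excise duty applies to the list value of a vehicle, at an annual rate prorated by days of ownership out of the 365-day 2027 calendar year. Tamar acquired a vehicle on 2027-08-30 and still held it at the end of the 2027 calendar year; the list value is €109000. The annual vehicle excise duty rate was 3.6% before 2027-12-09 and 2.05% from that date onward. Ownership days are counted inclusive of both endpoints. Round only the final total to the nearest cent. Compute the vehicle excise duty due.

2027-08-30 to 2027-12-08: 101 days at 3.6% → €109000 × 3.6% × 101/365 = €1085.8192
2027-12-09 to 2027-12-31: 23 days at 2.05% → €109000 × 2.05% × 23/365 = €140.8041
Total = €1226.6233

€1226.62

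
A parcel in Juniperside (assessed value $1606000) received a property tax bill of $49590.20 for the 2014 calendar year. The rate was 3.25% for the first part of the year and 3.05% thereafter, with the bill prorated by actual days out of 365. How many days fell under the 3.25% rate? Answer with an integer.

Let d = days at the first rate; then 365 − d days at the second rate.
$1606000 × [3.25%·d + 3.05%·(365−d)] / 365 = $49590.20
Solving gives d = 69, so the new rate took effect on March 11, 2014.

69 days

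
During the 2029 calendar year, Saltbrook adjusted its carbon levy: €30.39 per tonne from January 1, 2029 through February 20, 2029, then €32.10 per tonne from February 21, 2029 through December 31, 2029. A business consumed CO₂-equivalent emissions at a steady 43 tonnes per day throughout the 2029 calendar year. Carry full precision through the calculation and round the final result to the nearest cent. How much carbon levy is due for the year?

€500,059.47

January 1 – February 20, 2029: 51 days × 43 tonnes/day = 2,193 tonnes at €30.39/tonne → €66,645.27
February 21 – December 31, 2029: 314 days × 43 tonnes/day = 13,502 tonnes at €32.10/tonne → €433,414.20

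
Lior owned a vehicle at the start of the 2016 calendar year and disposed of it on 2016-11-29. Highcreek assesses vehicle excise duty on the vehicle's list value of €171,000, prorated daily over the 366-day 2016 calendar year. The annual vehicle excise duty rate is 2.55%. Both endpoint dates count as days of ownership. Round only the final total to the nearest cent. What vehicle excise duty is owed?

€3,979.25

Days held (2016-01-01 to 2016-11-29): 334 out of 366
Tax = €171,000 × 2.55% × 334/366 = €3,979.2541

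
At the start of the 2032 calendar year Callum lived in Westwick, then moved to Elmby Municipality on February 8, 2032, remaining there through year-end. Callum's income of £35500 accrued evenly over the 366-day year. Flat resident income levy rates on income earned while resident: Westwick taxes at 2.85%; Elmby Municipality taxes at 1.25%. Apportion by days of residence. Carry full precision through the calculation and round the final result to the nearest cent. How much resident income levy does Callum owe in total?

Westwick, January 1 – February 7, 2032: 38 days → £35500 × 2.85% × 38/366 = £105.0451
Elmby Municipality, February 8 – December 31, 2032: 328 days → £35500 × 1.25% × 328/366 = £397.6776
Total = £502.7227

£502.72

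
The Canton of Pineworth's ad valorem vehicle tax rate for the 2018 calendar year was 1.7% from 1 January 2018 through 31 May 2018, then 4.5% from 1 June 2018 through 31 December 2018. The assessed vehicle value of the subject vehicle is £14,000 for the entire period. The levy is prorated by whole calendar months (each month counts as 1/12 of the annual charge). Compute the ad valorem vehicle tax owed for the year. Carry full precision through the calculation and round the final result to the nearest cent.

£466.67

1 January – 31 May 2018: 5 months at 1.7% → £14,000 × 1.7% × 5/12 = £99.1667
1 June – 31 December 2018: 7 months at 4.5% → £14,000 × 4.5% × 7/12 = £367.5000
Total = £466.6667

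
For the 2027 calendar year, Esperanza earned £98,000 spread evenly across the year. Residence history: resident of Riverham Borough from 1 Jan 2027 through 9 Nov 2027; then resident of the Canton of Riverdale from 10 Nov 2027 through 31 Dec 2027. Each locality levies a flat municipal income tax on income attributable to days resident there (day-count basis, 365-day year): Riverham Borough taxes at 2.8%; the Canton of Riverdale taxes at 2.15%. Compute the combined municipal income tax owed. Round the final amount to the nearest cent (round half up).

£2,653.25

Riverham Borough, 1 Jan – 9 Nov 2027: 313 days → £98,000 × 2.8% × 313/365 = £2,353.0740
The Canton of Riverdale, 10 Nov – 31 Dec 2027: 52 days → £98,000 × 2.15% × 52/365 = £300.1753
Total = £2,653.2493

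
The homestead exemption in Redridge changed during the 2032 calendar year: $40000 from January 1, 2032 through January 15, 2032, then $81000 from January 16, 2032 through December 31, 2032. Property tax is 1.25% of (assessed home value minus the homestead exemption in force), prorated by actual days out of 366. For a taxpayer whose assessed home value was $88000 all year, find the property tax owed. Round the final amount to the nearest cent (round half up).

$108.50

January 1 – January 15, 2032: 15 days, exemption $40000 → ($88000 − $40000) × 1.25% × 15/366 = $24.5902
January 16 – December 31, 2032: 351 days, exemption $81000 → ($88000 − $81000) × 1.25% × 351/366 = $83.9139
Total = $108.5041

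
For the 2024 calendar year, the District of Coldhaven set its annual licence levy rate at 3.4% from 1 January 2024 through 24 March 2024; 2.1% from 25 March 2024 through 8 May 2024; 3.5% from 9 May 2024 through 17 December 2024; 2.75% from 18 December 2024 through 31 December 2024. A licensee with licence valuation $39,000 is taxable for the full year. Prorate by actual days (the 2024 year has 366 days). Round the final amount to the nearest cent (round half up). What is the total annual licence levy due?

1 January – 24 March 2024: 84 days at 3.4% → $39,000 × 3.4% × 84/366 = $304.3279
25 March – 8 May 2024: 45 days at 2.1% → $39,000 × 2.1% × 45/366 = $100.6967
9 May – 17 December 2024: 223 days at 3.5% → $39,000 × 3.5% × 223/366 = $831.6803
18 December – 31 December 2024: 14 days at 2.75% → $39,000 × 2.75% × 14/366 = $41.0246
Total = $1,277.7295

$1,277.73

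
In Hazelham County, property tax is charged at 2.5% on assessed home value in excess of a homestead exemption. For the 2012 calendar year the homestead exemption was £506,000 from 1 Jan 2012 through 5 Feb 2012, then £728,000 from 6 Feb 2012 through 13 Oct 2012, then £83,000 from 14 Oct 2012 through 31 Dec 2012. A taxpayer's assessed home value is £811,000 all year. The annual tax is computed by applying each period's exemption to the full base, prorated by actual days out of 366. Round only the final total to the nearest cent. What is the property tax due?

£6,101.43

1 Jan – 5 Feb 2012: 36 days, exemption £506,000 → (£811,000 − £506,000) × 2.5% × 36/366 = £750.0000
6 Feb – 13 Oct 2012: 251 days, exemption £728,000 → (£811,000 − £728,000) × 2.5% × 251/366 = £1,423.0191
14 Oct – 31 Dec 2012: 79 days, exemption £83,000 → (£811,000 − £83,000) × 2.5% × 79/366 = £3,928.4153
Total = £6,101.4344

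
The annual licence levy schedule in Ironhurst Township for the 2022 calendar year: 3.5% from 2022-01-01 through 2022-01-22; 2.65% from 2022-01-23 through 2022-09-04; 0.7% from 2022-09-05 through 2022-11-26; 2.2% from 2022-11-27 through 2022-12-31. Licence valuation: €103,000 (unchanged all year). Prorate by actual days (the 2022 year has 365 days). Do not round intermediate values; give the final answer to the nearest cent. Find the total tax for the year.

2022-01-01 to 2022-01-22: 22 days at 3.5% → €103,000 × 3.5% × 22/365 = €217.2877
2022-01-23 to 2022-09-04: 225 days at 2.65% → €103,000 × 2.65% × 225/365 = €1,682.5685
2022-09-05 to 2022-11-26: 83 days at 0.7% → €103,000 × 0.7% × 83/365 = €163.9534
2022-11-27 to 2022-12-31: 35 days at 2.2% → €103,000 × 2.2% × 35/365 = €217.2877
Total = €2,281.0973

€2,281.10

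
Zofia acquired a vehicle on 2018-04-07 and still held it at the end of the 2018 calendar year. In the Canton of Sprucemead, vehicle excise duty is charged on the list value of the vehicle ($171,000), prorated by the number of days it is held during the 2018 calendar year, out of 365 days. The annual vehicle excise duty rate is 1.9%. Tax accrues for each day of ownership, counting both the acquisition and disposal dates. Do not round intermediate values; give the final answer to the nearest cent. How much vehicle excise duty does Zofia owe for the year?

$2,394.47

Days held (2018-04-07 to 2018-12-31): 269 out of 365
Tax = $171,000 × 1.9% × 269/365 = $2,394.4685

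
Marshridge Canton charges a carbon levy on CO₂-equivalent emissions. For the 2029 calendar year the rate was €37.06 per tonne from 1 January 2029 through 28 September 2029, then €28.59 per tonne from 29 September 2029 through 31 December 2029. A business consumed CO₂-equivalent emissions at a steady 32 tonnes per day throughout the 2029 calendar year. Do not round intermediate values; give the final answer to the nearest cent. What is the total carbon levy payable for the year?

1 January – 28 September 2029: 271 days × 32 tonnes/day = 8,672 tonnes at €37.06/tonne → €321,384.32
29 September – 31 December 2029: 94 days × 32 tonnes/day = 3,008 tonnes at €28.59/tonne → €85,998.72

€407,383.04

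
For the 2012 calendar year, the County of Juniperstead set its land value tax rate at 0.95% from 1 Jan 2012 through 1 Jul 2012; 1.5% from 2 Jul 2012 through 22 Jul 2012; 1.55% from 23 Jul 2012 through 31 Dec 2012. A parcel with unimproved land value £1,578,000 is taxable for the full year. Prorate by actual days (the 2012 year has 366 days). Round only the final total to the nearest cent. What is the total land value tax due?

£19,679.73

1 Jan – 1 Jul 2012: 183 days at 0.95% → £1,578,000 × 0.95% × 183/366 = £7,495.5000
2 Jul – 22 Jul 2012: 21 days at 1.5% → £1,578,000 × 1.5% × 21/366 = £1,358.1148
23 Jul – 31 Dec 2012: 162 days at 1.55% → £1,578,000 × 1.55% × 162/366 = £10,826.1148
Total = £19,679.7295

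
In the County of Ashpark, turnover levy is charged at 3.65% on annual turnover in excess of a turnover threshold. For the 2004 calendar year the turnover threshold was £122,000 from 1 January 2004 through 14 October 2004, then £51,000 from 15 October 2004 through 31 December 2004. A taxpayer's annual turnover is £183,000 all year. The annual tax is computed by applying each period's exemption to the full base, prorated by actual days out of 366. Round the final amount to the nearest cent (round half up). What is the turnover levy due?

£2,778.79

1 January – 14 October 2004: 288 days, exemption £122,000 → (£183,000 − £122,000) × 3.65% × 288/366 = £1,752.0000
15 October – 31 December 2004: 78 days, exemption £51,000 → (£183,000 − £51,000) × 3.65% × 78/366 = £1,026.7869
Total = £2,778.7869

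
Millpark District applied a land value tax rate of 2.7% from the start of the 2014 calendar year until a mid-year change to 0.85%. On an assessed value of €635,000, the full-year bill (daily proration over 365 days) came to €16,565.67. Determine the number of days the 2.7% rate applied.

Let d = days at the first rate; then 365 − d days at the second rate.
€635,000 × [2.7%·d + 0.85%·(365−d)] / 365 = €16,565.67
Solving gives d = 347, so the new rate took effect on December 14, 2014.

347 days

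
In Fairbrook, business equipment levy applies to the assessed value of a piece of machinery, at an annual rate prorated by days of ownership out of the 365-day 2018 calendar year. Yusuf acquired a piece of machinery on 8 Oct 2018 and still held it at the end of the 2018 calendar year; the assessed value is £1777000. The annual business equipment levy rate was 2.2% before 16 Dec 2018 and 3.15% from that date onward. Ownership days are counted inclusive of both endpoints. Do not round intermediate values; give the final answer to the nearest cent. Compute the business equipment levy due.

£9844.09

8 Oct – 15 Dec 2018: 69 days at 2.2% → £1777000 × 2.2% × 69/365 = £7390.3726
16 Dec – 31 Dec 2018: 16 days at 3.15% → £1777000 × 3.15% × 16/365 = £2453.7205
Total = £9844.0932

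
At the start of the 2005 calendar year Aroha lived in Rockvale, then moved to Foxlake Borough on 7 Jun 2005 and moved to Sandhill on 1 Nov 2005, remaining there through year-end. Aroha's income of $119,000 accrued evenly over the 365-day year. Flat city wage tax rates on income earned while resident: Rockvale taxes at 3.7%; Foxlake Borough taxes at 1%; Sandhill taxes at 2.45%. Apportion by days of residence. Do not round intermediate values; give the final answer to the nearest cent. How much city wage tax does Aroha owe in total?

Rockvale, 1 Jan – 6 Jun 2005: 157 days → $119,000 × 3.7% × 157/365 = $1,893.8932
Foxlake Borough, 7 Jun – 31 Oct 2005: 147 days → $119,000 × 1% × 147/365 = $479.2603
Sandhill, 1 Nov – 31 Dec 2005: 61 days → $119,000 × 2.45% × 61/365 = $487.2479
Total = $2,860.4014

$2,860.40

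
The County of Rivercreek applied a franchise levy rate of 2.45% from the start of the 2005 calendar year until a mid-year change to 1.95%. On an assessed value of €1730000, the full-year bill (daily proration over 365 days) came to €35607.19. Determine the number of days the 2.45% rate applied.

Let d = days at the first rate; then 365 − d days at the second rate.
€1730000 × [2.45%·d + 1.95%·(365−d)] / 365 = €35607.19
Solving gives d = 79, so the new rate took effect on 21 Mar 2005.

79 days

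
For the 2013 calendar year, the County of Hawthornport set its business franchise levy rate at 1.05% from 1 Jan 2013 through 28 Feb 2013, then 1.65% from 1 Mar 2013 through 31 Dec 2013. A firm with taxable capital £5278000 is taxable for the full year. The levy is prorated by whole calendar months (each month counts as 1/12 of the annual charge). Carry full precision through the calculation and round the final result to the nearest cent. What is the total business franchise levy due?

1 Jan – 28 Feb 2013: 2 months at 1.05% → £5278000 × 1.05% × 2/12 = £9236.5000
1 Mar – 31 Dec 2013: 10 months at 1.65% → £5278000 × 1.65% × 10/12 = £72572.5000
Total = £81809.0000

£81809.00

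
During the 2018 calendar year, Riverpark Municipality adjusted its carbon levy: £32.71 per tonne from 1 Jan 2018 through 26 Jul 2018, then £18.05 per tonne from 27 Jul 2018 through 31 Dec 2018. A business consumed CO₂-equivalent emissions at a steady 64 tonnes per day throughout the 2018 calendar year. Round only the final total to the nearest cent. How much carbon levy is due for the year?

£615863.68

1 Jan – 26 Jul 2018: 207 days × 64 tonnes/day = 13,248 tonnes at £32.71/tonne → £433342.08
27 Jul – 31 Dec 2018: 158 days × 64 tonnes/day = 10,112 tonnes at £18.05/tonne → £182521.60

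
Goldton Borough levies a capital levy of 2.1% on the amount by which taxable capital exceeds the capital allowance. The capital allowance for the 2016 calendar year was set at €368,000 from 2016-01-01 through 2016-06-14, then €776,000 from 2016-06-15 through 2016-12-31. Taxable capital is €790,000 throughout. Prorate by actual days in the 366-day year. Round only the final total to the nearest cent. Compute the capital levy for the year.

2016-01-01 to 2016-06-14: 166 days, exemption €368,000 → (€790,000 − €368,000) × 2.1% × 166/366 = €4,019.3770
2016-06-15 to 2016-12-31: 200 days, exemption €776,000 → (€790,000 − €776,000) × 2.1% × 200/366 = €160.6557
Total = €4,180.0328

€4,180.03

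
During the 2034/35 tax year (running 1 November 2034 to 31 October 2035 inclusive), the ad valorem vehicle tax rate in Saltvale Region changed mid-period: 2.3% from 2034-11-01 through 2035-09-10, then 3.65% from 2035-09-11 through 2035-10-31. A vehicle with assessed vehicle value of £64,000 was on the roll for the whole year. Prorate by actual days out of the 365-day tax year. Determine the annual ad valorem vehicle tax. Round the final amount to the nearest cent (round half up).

£1,592.72

2034-11-01 to 2035-09-10: 314 days at 2.3% → £64,000 × 2.3% × 314/365 = £1,266.3233
2035-09-11 to 2035-10-31: 51 days at 3.65% → £64,000 × 3.65% × 51/365 = £326.4000
Total = £1,592.7233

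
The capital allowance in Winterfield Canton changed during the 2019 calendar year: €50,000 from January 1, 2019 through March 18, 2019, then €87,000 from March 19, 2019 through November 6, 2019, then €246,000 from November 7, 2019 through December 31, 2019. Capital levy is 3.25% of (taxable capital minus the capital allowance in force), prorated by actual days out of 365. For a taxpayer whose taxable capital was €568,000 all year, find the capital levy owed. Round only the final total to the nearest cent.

€15,107.51

January 1 – March 18, 2019: 77 days, exemption €50,000 → (€568,000 − €50,000) × 3.25% × 77/365 = €3,551.4932
March 19 – November 6, 2019: 233 days, exemption €87,000 → (€568,000 − €87,000) × 3.25% × 233/365 = €9,979.1027
November 7 – December 31, 2019: 55 days, exemption €246,000 → (€568,000 − €246,000) × 3.25% × 55/365 = €1,576.9178
Total = €15,107.5137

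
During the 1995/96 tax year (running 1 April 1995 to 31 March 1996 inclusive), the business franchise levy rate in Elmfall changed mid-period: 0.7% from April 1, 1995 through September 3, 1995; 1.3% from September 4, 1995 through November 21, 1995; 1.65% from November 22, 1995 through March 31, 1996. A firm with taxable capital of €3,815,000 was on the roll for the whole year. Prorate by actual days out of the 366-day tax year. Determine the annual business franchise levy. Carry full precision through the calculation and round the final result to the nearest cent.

April 1 – September 3, 1995: 156 days at 0.7% → €3,815,000 × 0.7% × 156/366 = €11,382.4590
September 4 – November 21, 1995: 79 days at 1.3% → €3,815,000 × 1.3% × 79/366 = €10,704.9317
November 22, 1995 – March 31, 1996: 131 days at 1.65% → €3,815,000 × 1.65% × 131/366 = €22,530.3893
Total = €44,617.7801

€44,617.78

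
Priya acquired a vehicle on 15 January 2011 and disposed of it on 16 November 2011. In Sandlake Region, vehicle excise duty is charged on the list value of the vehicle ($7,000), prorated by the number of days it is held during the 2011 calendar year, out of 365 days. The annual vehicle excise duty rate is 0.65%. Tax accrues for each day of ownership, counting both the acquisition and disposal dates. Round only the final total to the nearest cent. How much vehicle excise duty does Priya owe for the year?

Days held (15 January – 16 November 2011): 306 out of 365
Tax = $7,000 × 0.65% × 306/365 = $38.1452

$38.15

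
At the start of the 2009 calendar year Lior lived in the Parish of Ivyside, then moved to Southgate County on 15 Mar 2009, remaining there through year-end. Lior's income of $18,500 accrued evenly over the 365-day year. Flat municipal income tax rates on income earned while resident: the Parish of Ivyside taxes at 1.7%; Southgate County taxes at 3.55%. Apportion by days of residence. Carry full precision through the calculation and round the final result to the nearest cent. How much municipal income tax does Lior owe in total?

$588.30

The Parish of Ivyside, 1 Jan – 14 Mar 2009: 73 days → $18,500 × 1.7% × 73/365 = $62.9000
Southgate County, 15 Mar – 31 Dec 2009: 292 days → $18,500 × 3.55% × 292/365 = $525.4000
Total = $588.3000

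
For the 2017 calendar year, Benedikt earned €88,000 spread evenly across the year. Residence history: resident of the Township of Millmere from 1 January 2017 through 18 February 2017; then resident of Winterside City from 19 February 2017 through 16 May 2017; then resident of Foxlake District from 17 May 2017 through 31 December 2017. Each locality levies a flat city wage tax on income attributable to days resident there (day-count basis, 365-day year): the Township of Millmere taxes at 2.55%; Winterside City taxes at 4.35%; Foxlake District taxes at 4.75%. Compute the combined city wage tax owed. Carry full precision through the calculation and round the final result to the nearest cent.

€3,836.20

The Township of Millmere, 1 January – 18 February 2017: 49 days → €88,000 × 2.55% × 49/365 = €301.2493
Winterside City, 19 February – 16 May 2017: 87 days → €88,000 × 4.35% × 87/365 = €912.4274
Foxlake District, 17 May – 31 December 2017: 229 days → €88,000 × 4.75% × 229/365 = €2,622.5205
Total = €3,836.1973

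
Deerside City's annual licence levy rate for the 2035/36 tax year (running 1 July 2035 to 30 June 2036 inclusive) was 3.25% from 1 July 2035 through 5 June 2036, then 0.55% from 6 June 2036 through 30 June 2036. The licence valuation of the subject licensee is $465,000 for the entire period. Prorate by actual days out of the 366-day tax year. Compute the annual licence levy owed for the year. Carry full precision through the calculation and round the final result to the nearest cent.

1 July 2035 – 5 June 2036: 341 days at 3.25% → $465,000 × 3.25% × 341/366 = $14,080.2254
6 June – 30 June 2036: 25 days at 0.55% → $465,000 × 0.55% × 25/366 = $174.6926
Total = $14,254.9180

$14,254.92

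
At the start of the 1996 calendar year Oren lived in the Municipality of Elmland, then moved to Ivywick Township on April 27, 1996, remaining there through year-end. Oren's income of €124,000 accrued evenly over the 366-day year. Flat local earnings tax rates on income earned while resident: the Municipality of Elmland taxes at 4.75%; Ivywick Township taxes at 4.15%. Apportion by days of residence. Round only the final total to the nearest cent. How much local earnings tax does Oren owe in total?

€5,383.84

The Municipality of Elmland, January 1 – April 26, 1996: 117 days → €124,000 × 4.75% × 117/366 = €1,882.8689
Ivywick Township, April 27 – December 31, 1996: 249 days → €124,000 × 4.15% × 249/366 = €3,500.9672
Total = €5,383.8361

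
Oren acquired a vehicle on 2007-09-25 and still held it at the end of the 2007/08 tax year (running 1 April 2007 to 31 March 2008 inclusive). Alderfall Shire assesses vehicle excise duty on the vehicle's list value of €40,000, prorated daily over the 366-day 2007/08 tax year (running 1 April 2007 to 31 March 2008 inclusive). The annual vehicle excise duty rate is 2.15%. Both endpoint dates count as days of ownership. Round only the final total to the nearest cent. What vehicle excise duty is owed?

€444.10

Days held (2007-09-25 to 2008-03-31): 189 out of 366
Tax = €40,000 × 2.15% × 189/366 = €444.0984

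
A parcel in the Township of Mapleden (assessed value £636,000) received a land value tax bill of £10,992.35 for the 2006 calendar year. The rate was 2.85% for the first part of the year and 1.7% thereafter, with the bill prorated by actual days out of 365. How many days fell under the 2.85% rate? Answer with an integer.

Let d = days at the first rate; then 365 − d days at the second rate.
£636,000 × [2.85%·d + 1.7%·(365−d)] / 365 = £10,992.35
Solving gives d = 9, so the new rate took effect on January 10, 2006.

9 days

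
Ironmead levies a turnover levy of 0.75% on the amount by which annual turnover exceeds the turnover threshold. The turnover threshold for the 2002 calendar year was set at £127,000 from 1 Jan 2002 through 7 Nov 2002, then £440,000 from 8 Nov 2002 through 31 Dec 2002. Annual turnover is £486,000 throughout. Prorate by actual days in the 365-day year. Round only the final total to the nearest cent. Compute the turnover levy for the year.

1 Jan – 7 Nov 2002: 311 days, exemption £127,000 → (£486,000 − £127,000) × 0.75% × 311/365 = £2,294.1575
8 Nov – 31 Dec 2002: 54 days, exemption £440,000 → (£486,000 − £440,000) × 0.75% × 54/365 = £51.0411
Total = £2,345.1986

£2,345.20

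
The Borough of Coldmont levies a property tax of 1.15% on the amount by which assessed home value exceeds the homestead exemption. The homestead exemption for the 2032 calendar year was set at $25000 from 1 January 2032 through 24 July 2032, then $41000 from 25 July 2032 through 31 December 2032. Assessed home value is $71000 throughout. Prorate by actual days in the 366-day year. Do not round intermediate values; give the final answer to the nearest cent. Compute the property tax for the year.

1 January – 24 July 2032: 206 days, exemption $25000 → ($71000 − $25000) × 1.15% × 206/366 = $297.7432
25 July – 31 December 2032: 160 days, exemption $41000 → ($71000 − $41000) × 1.15% × 160/366 = $150.8197
Total = $448.5628

$448.56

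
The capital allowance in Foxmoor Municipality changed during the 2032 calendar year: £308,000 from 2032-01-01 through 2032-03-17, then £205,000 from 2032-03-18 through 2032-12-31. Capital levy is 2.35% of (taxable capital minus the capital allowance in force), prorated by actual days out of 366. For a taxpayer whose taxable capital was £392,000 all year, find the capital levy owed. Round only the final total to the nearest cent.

£3,885.27

2032-01-01 to 2032-03-17: 77 days, exemption £308,000 → (£392,000 − £308,000) × 2.35% × 77/366 = £415.2951
2032-03-18 to 2032-12-31: 289 days, exemption £205,000 → (£392,000 − £205,000) × 2.35% × 289/366 = £3,469.9740
Total = £3,885.2691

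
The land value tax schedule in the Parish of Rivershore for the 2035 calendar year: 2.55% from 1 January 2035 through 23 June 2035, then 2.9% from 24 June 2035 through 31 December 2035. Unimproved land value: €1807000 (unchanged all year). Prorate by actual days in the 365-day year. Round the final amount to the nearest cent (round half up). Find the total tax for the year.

1 January – 23 June 2035: 174 days at 2.55% → €1807000 × 2.55% × 174/365 = €21966.1890
24 June – 31 December 2035: 191 days at 2.9% → €1807000 × 2.9% × 191/365 = €27421.8438
Total = €49388.0329

€49388.03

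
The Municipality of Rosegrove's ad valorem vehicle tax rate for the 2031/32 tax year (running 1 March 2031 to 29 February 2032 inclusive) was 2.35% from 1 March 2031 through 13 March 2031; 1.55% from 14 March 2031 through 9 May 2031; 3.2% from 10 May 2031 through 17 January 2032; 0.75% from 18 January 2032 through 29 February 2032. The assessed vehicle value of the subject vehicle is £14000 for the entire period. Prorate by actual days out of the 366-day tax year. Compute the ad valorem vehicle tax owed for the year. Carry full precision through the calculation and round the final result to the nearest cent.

1 March – 13 March 2031: 13 days at 2.35% → £14000 × 2.35% × 13/366 = £11.6858
14 March – 9 May 2031: 57 days at 1.55% → £14000 × 1.55% × 57/366 = £33.7951
10 May 2031 – 17 January 2032: 253 days at 3.2% → £14000 × 3.2% × 253/366 = £309.6831
18 January – 29 February 2032: 43 days at 0.75% → £14000 × 0.75% × 43/366 = £12.3361
Total = £367.5000

£367.50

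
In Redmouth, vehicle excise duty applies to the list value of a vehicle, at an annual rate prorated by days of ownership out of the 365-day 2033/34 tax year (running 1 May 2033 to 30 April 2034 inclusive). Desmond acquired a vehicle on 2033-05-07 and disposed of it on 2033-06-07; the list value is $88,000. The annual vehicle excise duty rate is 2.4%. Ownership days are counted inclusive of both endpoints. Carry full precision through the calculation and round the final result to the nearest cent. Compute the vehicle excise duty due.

$185.16

Days held (2033-05-07 to 2033-06-07): 32 out of 365
Tax = $88,000 × 2.4% × 32/365 = $185.1616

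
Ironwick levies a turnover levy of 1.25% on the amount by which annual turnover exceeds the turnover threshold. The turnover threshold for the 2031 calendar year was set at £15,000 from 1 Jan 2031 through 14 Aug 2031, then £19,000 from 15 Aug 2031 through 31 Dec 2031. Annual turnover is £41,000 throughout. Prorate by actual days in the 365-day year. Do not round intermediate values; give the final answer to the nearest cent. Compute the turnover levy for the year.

1 Jan – 14 Aug 2031: 226 days, exemption £15,000 → (£41,000 − £15,000) × 1.25% × 226/365 = £201.2329
15 Aug – 31 Dec 2031: 139 days, exemption £19,000 → (£41,000 − £19,000) × 1.25% × 139/365 = £104.7260
Total = £305.9589

£305.96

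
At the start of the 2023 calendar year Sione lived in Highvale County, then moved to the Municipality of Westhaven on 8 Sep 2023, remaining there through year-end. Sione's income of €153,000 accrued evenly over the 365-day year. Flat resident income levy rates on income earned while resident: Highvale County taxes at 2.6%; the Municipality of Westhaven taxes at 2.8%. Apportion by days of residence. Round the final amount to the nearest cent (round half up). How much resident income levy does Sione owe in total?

€4,074.41

Highvale County, 1 Jan – 7 Sep 2023: 250 days → €153,000 × 2.6% × 250/365 = €2,724.6575
The Municipality of Westhaven, 8 Sep – 31 Dec 2023: 115 days → €153,000 × 2.8% × 115/365 = €1,349.7534
Total = €4,074.4110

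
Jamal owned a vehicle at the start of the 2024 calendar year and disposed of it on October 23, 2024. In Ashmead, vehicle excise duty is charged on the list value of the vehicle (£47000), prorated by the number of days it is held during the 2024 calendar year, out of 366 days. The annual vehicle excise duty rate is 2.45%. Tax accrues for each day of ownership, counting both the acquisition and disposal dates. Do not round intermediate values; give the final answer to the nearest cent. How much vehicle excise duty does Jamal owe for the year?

£934.41

Days held (January 1 – October 23, 2024): 297 out of 366
Tax = £47000 × 2.45% × 297/366 = £934.4139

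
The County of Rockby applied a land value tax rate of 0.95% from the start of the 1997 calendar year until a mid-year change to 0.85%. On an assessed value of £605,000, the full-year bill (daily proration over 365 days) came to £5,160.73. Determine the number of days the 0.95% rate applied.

Let d = days at the first rate; then 365 − d days at the second rate.
£605,000 × [0.95%·d + 0.85%·(365−d)] / 365 = £5,160.73
Solving gives d = 11, so the new rate took effect on 12 January 1997.

11 days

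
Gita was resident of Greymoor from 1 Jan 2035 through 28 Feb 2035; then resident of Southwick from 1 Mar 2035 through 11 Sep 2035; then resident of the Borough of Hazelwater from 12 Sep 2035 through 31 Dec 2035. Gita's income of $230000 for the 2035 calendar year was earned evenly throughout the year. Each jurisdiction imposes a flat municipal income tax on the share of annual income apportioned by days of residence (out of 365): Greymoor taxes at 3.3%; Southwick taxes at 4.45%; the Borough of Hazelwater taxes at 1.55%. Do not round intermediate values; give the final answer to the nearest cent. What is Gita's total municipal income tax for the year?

Greymoor, 1 Jan – 28 Feb 2035: 59 days → $230000 × 3.3% × 59/365 = $1226.8767
Southwick, 1 Mar – 11 Sep 2035: 195 days → $230000 × 4.45% × 195/365 = $5468.0137
The Borough of Hazelwater, 12 Sep – 31 Dec 2035: 111 days → $230000 × 1.55% × 111/365 = $1084.1507
Total = $7779.0411

$7779.04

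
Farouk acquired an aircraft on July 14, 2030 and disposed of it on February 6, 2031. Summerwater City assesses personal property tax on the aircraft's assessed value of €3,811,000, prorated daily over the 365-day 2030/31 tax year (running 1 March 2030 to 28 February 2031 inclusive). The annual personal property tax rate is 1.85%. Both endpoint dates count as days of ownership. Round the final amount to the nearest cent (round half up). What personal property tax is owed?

€40,177.34

Days held (July 14, 2030 – February 6, 2031): 208 out of 365
Tax = €3,811,000 × 1.85% × 208/365 = €40,177.3370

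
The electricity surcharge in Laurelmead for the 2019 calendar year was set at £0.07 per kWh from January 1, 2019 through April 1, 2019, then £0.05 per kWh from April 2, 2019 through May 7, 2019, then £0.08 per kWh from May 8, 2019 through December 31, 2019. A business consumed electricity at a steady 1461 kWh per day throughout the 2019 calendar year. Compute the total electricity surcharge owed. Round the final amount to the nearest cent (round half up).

£39,753.81

January 1 – April 1, 2019: 91 days × 1461 kWh/day = 132,951 kWh at £0.07/kWh → £9,306.57
April 2 – May 7, 2019: 36 days × 1461 kWh/day = 52,596 kWh at £0.05/kWh → £2,629.80
May 8 – December 31, 2019: 238 days × 1461 kWh/day = 347,718 kWh at £0.08/kWh → £27,817.44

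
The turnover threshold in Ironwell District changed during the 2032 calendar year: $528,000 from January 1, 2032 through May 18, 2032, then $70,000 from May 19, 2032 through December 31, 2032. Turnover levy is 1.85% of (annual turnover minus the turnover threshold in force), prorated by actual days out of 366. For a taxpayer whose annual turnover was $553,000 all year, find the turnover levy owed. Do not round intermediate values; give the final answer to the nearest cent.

$5,717.61

January 1 – May 18, 2032: 139 days, exemption $528,000 → ($553,000 − $528,000) × 1.85% × 139/366 = $175.6489
May 19 – December 31, 2032: 227 days, exemption $70,000 → ($553,000 − $70,000) × 1.85% × 227/366 = $5,541.9631
Total = $5,717.6120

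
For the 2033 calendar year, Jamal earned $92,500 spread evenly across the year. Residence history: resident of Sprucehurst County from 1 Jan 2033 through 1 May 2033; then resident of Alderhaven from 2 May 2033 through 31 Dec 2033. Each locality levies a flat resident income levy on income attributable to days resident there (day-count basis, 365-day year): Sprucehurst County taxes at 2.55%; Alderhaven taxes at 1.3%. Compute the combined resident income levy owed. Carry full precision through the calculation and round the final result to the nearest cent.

$1,585.80

Sprucehurst County, 1 Jan – 1 May 2033: 121 days → $92,500 × 2.55% × 121/365 = $781.9418
Alderhaven, 2 May – 31 Dec 2033: 244 days → $92,500 × 1.3% × 244/365 = $803.8630
Total = $1,585.8048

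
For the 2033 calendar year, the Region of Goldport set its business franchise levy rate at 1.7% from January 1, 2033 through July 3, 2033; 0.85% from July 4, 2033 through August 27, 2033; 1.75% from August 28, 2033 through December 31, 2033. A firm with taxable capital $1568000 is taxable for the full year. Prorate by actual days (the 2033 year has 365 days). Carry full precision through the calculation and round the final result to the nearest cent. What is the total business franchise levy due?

$24918.31

January 1 – July 3, 2033: 184 days at 1.7% → $1568000 × 1.7% × 184/365 = $13437.5452
July 4 – August 27, 2033: 55 days at 0.85% → $1568000 × 0.85% × 55/365 = $2008.3288
August 28 – December 31, 2033: 126 days at 1.75% → $1568000 × 1.75% × 126/365 = $9472.4384
Total = $24918.3123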